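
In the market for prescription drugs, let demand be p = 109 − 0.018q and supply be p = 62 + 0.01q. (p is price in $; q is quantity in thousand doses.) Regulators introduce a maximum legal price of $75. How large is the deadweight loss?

$2006.43 thousand

Competitive equilibrium: 109 − 0.018q = 62 + 0.01q → q* = 1678.5714, p* = 78.7857.
At the ceiling p = 75, quantity supplied = (75 − 62)/0.01 = 1300.
Willingness to pay at q' = 1300: 109 − 0.018·1300 = 85.6.
Δq = 1678.5714 − 1300 = 378.5714; wedge = 85.6 − 75 = 10.6.
The triangle = ½ × 378.5714 × 10.6 = $2006.43 thousand.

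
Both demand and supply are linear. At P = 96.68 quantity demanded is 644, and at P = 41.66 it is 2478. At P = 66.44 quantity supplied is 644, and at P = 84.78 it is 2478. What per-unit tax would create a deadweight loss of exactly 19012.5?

Demand slope = (41.66 − 96.68)/(2478 − 644) = −0.03, so P = 116 − 0.03Q.
Supply slope = (84.78 − 66.44)/(2478 − 644) = 0.01, so P = 60 + 0.01Q.
Competitive equilibrium: 116 − 0.03Q = 60 + 0.01Q → Q* = 1400, P* = 74.
A tax t gives ΔQ = t/0.04 and wedge t, so DWL = t²/0.08.
t²/0.08 = 19012.5 → t² = 1521 → t = 39.

39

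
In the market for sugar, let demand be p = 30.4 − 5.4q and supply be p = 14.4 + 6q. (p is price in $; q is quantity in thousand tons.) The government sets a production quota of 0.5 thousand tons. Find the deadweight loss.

Competitive equilibrium: 30.4 − 5.4q = 14.4 + 6q → q* = 1.4035, p* = 22.8211.
At q = 0.5: demand price = 30.4 − 5.4·0.5 = 27.7; supply price = 14.4 + 6·0.5 = 17.4.
Δq = 1.4035 − 0.5 = 0.9035; wedge = 27.7 − 17.4 = 10.3.
Welfare loss = ½ × 0.9035 × 10.3 = $4.65 thousand.

$4.65 thousand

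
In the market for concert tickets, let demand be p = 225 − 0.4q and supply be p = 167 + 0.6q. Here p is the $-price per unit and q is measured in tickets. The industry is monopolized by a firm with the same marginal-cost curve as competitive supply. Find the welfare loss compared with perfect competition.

$137.31

Competitive equilibrium: 225 − 0.4q = 167 + 0.6q → q* = 58, p* = 201.8.
Marginal revenue: MR = 225 − 0.8q. Set MR = MC: 225 − 0.8q = 167 + 0.6q → q_m = 41.4286.
Price p_m = 225 − 0.4·41.4286 = 208.4286; MC(q_m) = 167 + 0.6·41.4286 = 191.8572.
Competitive q* = 58, so Δq = 16.5714; wedge = 208.4286 − 191.8572 = 16.5714.
Deadweight loss = ½ × 16.5714 × 16.5714 = $137.31.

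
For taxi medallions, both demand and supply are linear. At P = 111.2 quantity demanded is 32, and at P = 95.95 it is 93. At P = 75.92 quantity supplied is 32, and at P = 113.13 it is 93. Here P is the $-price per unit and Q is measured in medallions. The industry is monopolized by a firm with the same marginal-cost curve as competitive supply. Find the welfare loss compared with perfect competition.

Demand slope = (95.95 − 111.2)/(93 − 32) = −0.25, so P = 119.2 − 0.25Q.
Supply slope = (113.13 − 75.92)/(93 − 32) = 0.61, so P = 56.4 + 0.61Q.
Competitive equilibrium: 119.2 − 0.25Q = 56.4 + 0.61Q → Q* = 73.0233, P* = 100.9442.
Marginal revenue: MR = 119.2 − 0.5Q. Set MR = MC: 119.2 − 0.5Q = 56.4 + 0.61Q → Q_m = 56.5766.
Price P_m = 119.2 − 0.25·56.5766 = 105.0559; MC(Q_m) = 56.4 + 0.61·56.5766 = 90.9117.
Competitive Q* = 73.0233, so ΔQ = 16.4467; wedge = 105.0559 − 90.9117 = 14.1442.
DWL = ½ × 16.4467 × 14.1442 = $116.31.

$116.31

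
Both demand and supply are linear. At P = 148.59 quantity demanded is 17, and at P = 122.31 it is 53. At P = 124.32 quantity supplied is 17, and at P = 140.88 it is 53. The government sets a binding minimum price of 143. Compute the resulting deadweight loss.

96.53

Demand slope = (122.31 − 148.59)/(53 − 17) = −0.73, so P = 161 − 0.73Q.
Supply slope = (140.88 − 124.32)/(53 − 17) = 0.46, so P = 116.5 + 0.46Q.
Competitive equilibrium: 161 − 0.73Q = 116.5 + 0.46Q → Q* = 37.395, P* = 133.7017.
At the floor P = 143, quantity demanded = (161 − 143)/0.73 = 24.6575.
Sellers' marginal cost at Q' = 24.6575: 116.5 + 0.46·24.6575 = 127.8425.
ΔQ = 37.395 − 24.6575 = 12.7375; wedge = 143 − 127.8425 = 15.1575.
Welfare loss = ½ × 12.7375 × 15.1575 = 96.53.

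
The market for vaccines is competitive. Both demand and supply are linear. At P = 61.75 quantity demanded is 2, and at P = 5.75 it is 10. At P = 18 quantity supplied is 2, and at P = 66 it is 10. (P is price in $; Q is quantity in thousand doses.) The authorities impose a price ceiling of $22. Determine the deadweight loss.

$47.34 thousand

Demand slope = (5.75 − 61.75)/(10 − 2) = −7, so P = 75.75 − 7Q.
Supply slope = (66 − 18)/(10 − 2) = 6, so P = 6 + 6Q.
Competitive equilibrium: 75.75 − 7Q = 6 + 6Q → Q* = 5.3654, P* = 38.1923.
At the ceiling P = 22, quantity supplied = (22 − 6)/6 = 2.6667.
Willingness to pay at Q' = 2.6667: 75.75 − 7·2.6667 = 57.0831.
ΔQ = 5.3654 − 2.6667 = 2.6987; wedge = 57.0831 − 22 = 35.0831.
Deadweight loss = ½ × 2.6987 × 35.0831 = $47.34 thousand.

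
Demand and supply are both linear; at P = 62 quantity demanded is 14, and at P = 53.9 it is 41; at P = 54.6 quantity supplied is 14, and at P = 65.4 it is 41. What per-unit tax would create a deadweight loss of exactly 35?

7

Demand slope = (53.9 − 62)/(41 − 14) = −0.3, so P = 66.2 − 0.3Q.
Supply slope = (65.4 − 54.6)/(41 − 14) = 0.4, so P = 49 + 0.4Q.
Competitive equilibrium: 66.2 − 0.3Q = 49 + 0.4Q → Q* = 24.5714, P* = 58.8286.
A tax t gives ΔQ = t/0.7 and wedge t, so DWL = t²/1.4.
t²/1.4 = 35 → t² = 49 → t = 7.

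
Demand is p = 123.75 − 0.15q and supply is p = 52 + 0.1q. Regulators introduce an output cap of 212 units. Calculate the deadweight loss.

703.125

Competitive equilibrium: 123.75 − 0.15q = 52 + 0.1q → q* = 287, p* = 80.7.
At q = 212: demand price = 123.75 − 0.15·212 = 91.95; supply price = 52 + 0.1·212 = 73.2.
Δq = 287 − 212 = 75; wedge = 91.95 − 73.2 = 18.75.
DWL = ½ × 75 × 18.75 = 703.125.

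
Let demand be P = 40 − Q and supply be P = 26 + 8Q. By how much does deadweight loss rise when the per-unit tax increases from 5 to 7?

1.33

Competitive equilibrium: 40 − Q = 26 + 8Q → Q* = 1.5556, P* = 38.4444.
For a per-unit tax t: ΔQ = t/9, so DWL = ½·t·(t/9) = t²/18.
At t = 5: DWL = 1.389. At t = 7: DWL = 2.722.
Increase = 2.722 − 1.389 = 1.33.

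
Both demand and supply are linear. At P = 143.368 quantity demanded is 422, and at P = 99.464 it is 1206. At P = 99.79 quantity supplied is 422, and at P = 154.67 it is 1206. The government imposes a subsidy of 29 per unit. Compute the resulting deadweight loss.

Demand slope = (99.464 − 143.368)/(1206 − 422) = −0.056, so P = 167 − 0.056Q.
Supply slope = (154.67 − 99.79)/(1206 − 422) = 0.07, so P = 70.25 + 0.07Q.
Competitive equilibrium: 167 − 0.056Q = 70.25 + 0.07Q → Q* = 767.8571, P* = 124.
The subsidy lowers effective supply by 29: P = 41.25 + 0.07Q.
New quantity: 167 − 0.056Q = 41.25 + 0.07Q → Q' = 998.0159.
Overproduction ΔQ = 998.0159 − 767.8571 = 230.1588; wedge = subsidy = 29.
Welfare loss = ½ × 230.1588 × 29 = 3337.30.

3337.30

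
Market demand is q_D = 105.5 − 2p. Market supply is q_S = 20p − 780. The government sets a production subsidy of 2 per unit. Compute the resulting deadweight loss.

In inverse form: demand p = 52.75 − 0.5q, supply p = 39 + 0.05q.
Competitive equilibrium: 52.75 − 0.5q = 39 + 0.05q → q* = 25, p* = 40.25.
The subsidy lowers effective supply by 2: p = 37 + 0.05q.
New quantity: 52.75 − 0.5q = 37 + 0.05q → q' = 28.6364.
Overproduction Δq = 28.6364 − 25 = 3.6364; wedge = subsidy = 2.
Deadweight loss = ½ × 3.6364 × 2 = 3.64.

3.64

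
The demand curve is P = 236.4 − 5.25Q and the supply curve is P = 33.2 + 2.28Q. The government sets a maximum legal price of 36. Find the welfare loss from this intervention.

2497.85

Competitive equilibrium: 236.4 − 5.25Q = 33.2 + 2.28Q → Q* = 26.9854, P* = 94.7267.
At the ceiling P = 36, quantity supplied = (36 − 33.2)/2.28 = 1.2281.
Willingness to pay at Q' = 1.2281: 236.4 − 5.25·1.2281 = 229.9525.
ΔQ = 26.9854 − 1.2281 = 25.7573; wedge = 229.9525 − 36 = 193.9525.
DWL = ½ × 25.7573 × 193.9525 = 2497.85.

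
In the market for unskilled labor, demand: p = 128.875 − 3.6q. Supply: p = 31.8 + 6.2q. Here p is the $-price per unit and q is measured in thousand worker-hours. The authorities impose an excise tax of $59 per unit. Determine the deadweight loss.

$177.60 thousand

Competitive equilibrium: 128.875 − 3.6q = 31.8 + 6.2q → q* = 9.9056, p* = 93.2148.
With the tax, the buyer price exceeds the seller price by 59: (128.875 − 3.6q) − (31.8 + 6.2q) = 59 → q' = 3.8852.
Δq = 9.9056 − 3.8852 = 6.0204; the wedge equals the tax, 59.
Deadweight loss = ½ × 6.0204 × 59 = $177.60 thousand.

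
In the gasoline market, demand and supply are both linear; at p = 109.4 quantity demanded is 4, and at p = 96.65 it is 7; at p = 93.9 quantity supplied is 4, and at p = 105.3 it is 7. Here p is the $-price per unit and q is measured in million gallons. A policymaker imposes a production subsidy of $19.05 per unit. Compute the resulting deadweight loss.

$22.54 million

Demand slope = (96.65 − 109.4)/(7 − 4) = −4.25, so p = 126.4 − 4.25q.
Supply slope = (105.3 − 93.9)/(7 − 4) = 3.8, so p = 78.7 + 3.8q.
Competitive equilibrium: 126.4 − 4.25q = 78.7 + 3.8q → q* = 5.9255, p* = 101.2168.
The subsidy lowers effective supply by 19.05: p = 59.65 + 3.8q.
New quantity: 126.4 − 4.25q = 59.65 + 3.8q → q' = 8.2919.
Overproduction Δq = 8.2919 − 5.9255 = 2.3664; wedge = subsidy = 19.05.
DWL = ½ × 2.3664 × 19.05 = $22.54 million.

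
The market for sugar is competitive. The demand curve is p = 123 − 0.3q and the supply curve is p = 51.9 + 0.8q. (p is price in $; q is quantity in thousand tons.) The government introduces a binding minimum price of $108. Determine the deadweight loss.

$117.82 thousand

Competitive equilibrium: 123 − 0.3q = 51.9 + 0.8q → q* = 64.6364, p* = 103.6091.
At the floor p = 108, quantity demanded = (123 − 108)/0.3 = 50.
Sellers' marginal cost at q' = 50: 51.9 + 0.8·50 = 91.9.
Δq = 64.6364 − 50 = 14.6364; wedge = 108 − 91.9 = 16.1.
DWL = ½ × 14.6364 × 16.1 = $117.82 thousand.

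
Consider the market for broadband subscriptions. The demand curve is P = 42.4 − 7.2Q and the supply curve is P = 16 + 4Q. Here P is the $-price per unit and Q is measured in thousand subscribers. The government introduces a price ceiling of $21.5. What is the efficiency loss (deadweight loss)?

Competitive equilibrium: 42.4 − 7.2Q = 16 + 4Q → Q* = 2.3571, P* = 25.4286.
At the ceiling P = 21.5, quantity supplied = (21.5 − 16)/4 = 1.375.
Willingness to pay at Q' = 1.375: 42.4 − 7.2·1.375 = 32.5.
ΔQ = 2.3571 − 1.375 = 0.9821; wedge = 32.5 − 21.5 = 11.
DWL = ½ × 0.9821 × 11 = $5.40 thousand.

$5.40 thousand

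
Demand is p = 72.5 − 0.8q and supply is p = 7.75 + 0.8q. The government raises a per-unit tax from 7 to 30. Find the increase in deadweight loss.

Competitive equilibrium: 72.5 − 0.8q = 7.75 + 0.8q → q* = 40.4688, p* = 40.125.
For a per-unit tax t: Δq = t/1.6, so DWL = ½·t·(t/1.6) = t²/3.2.
At t = 7: DWL = 15.313. At t = 30: DWL = 281.25.
Increase = 281.25 − 15.313 = 265.94.

265.94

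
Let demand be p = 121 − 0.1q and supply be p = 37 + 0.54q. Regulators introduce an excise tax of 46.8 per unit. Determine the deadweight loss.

Competitive equilibrium: 121 − 0.1q = 37 + 0.54q → q* = 131.25, p* = 107.875.
With the tax, the buyer price exceeds the seller price by 46.8: (121 − 0.1q) − (37 + 0.54q) = 46.8 → q' = 58.125.
Δq = 131.25 − 58.125 = 73.125; the wedge equals the tax, 46.8.
The triangle = ½ × 73.125 × 46.8 = 1711.125.

1711.125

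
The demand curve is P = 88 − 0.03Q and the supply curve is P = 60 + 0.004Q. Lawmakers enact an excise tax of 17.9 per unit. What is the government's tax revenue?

5317.35

Competitive equilibrium: 88 − 0.03Q = 60 + 0.004Q → Q* = 823.5294, P* = 63.2941.
With the tax, the buyer price exceeds the seller price by 17.9: (88 − 0.03Q) − (60 + 0.004Q) = 17.9 → Q' = 297.0588.
Tax revenue = 17.9 × 297.0588 = 5317.35.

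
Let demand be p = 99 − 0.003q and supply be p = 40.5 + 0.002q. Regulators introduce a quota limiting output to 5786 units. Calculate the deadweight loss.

87438.49

Competitive equilibrium: 99 − 0.003q = 40.5 + 0.002q → q* = 11700, p* = 63.9.
At q = 5786: demand price = 99 − 0.003·5786 = 81.642; supply price = 40.5 + 0.002·5786 = 52.072.
Δq = 11700 − 5786 = 5914; wedge = 81.642 − 52.072 = 29.57.
DWL = ½ × 5914 × 29.57 = 87438.49.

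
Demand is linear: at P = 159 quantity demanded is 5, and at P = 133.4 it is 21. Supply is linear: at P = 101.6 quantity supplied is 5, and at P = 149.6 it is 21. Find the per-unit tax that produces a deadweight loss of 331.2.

Demand slope = (133.4 − 159)/(21 − 5) = −1.6, so P = 167 − 1.6Q.
Supply slope = (149.6 − 101.6)/(21 − 5) = 3, so P = 86.6 + 3Q.
Competitive equilibrium: 167 − 1.6Q = 86.6 + 3Q → Q* = 17.4783, P* = 139.0348.
A tax t gives ΔQ = t/4.6 and wedge t, so DWL = t²/9.2.
t²/9.2 = 331.2 → t² = 3047.04 → t = 55.2.

55.2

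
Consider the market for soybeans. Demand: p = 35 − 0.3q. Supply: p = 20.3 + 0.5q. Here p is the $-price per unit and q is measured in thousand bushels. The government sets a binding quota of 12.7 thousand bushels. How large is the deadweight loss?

$12.88 thousand

Competitive equilibrium: 35 − 0.3q = 20.3 + 0.5q → q* = 18.375, p* = 29.4875.
At q = 12.7: demand price = 35 − 0.3·12.7 = 31.19; supply price = 20.3 + 0.5·12.7 = 26.65.
Δq = 18.375 − 12.7 = 5.675; wedge = 31.19 − 26.65 = 4.54.
Welfare loss = ½ × 5.675 × 4.54 = $12.88 thousand.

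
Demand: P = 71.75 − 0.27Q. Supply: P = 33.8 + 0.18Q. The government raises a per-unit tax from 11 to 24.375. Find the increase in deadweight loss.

Competitive equilibrium: 71.75 − 0.27Q = 33.8 + 0.18Q → Q* = 84.3333, P* = 48.98.
For a per-unit tax t: ΔQ = t/0.45, so DWL = ½·t·(t/0.45) = t²/0.9.
At t = 11: DWL = 134.444. At t = 24.375: DWL = 660.156.
Increase = 660.156 − 134.444 = 525.71.

525.71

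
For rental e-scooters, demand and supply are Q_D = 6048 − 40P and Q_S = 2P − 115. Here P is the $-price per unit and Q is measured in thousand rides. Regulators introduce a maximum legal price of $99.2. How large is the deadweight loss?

$2372.86 thousand

In inverse form: demand P = 151.2 − 0.025Q, supply P = 57.5 + 0.5Q.
Competitive equilibrium: 151.2 − 0.025Q = 57.5 + 0.5Q → Q* = 178.4762, P* = 146.7381.
At the ceiling P = 99.2, quantity supplied = (99.2 − 57.5)/0.5 = 83.4.
Willingness to pay at Q' = 83.4: 151.2 − 0.025·83.4 = 149.115.
ΔQ = 178.4762 − 83.4 = 95.0762; wedge = 149.115 − 99.2 = 49.915.
Welfare loss = ½ × 95.0762 × 49.915 = $2372.86 thousand.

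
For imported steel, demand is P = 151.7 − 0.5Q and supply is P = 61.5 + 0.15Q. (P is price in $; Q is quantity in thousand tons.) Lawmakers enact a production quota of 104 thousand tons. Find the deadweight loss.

$392.89 thousand

Competitive equilibrium: 151.7 − 0.5Q = 61.5 + 0.15Q → Q* = 138.7692, P* = 82.3154.
At Q = 104: demand price = 151.7 − 0.5·104 = 99.7; supply price = 61.5 + 0.15·104 = 77.1.
ΔQ = 138.7692 − 104 = 34.7692; wedge = 99.7 − 77.1 = 22.6.
DWL = ½ × 34.7692 × 22.6 = $392.89 thousand.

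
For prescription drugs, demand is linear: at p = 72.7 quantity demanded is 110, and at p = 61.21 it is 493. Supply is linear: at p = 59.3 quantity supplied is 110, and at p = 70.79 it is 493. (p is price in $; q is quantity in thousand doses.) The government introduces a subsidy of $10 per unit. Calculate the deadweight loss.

$833.33 thousand

Demand slope = (61.21 − 72.7)/(493 − 110) = −0.03, so p = 76 − 0.03q.
Supply slope = (70.79 − 59.3)/(493 − 110) = 0.03, so p = 56 + 0.03q.
Competitive equilibrium: 76 − 0.03q = 56 + 0.03q → q* = 333.3333, p* = 66.
The subsidy lowers effective supply by 10: p = 46 + 0.03q.
New quantity: 76 − 0.03q = 46 + 0.03q → q' = 500.
Overproduction Δq = 500 − 333.3333 = 166.6667; wedge = subsidy = 10.
Welfare loss = ½ × 166.6667 × 10 = $833.33 thousand.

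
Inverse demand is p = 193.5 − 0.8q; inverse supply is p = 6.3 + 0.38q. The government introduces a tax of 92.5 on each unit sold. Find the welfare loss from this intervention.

Competitive equilibrium: 193.5 − 0.8q = 6.3 + 0.38q → q* = 158.6441, p* = 66.5847.
With the tax, the buyer price exceeds the seller price by 92.5: (193.5 − 0.8q) − (6.3 + 0.38q) = 92.5 → q' = 80.2542.
Δq = 158.6441 − 80.2542 = 78.3899; the wedge equals the tax, 92.5.
Welfare loss = ½ × 78.3899 × 92.5 = 3625.53.

3625.53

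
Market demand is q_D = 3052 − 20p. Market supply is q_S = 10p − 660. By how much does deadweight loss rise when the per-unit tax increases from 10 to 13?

In inverse form: demand p = 152.6 − 0.05q, supply p = 66 + 0.1q.
Competitive equilibrium: 152.6 − 0.05q = 66 + 0.1q → q* = 577.3333, p* = 123.7333.
For a per-unit tax t: Δq = t/0.15, so DWL = ½·t·(t/0.15) = t²/0.3.
At t = 10: DWL = 333.333. At t = 13: DWL = 563.333.
Increase = 563.333 − 333.333 = 230.

230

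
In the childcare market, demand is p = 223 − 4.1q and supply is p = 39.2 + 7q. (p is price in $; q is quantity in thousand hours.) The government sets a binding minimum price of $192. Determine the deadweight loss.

$449.31 thousand

Competitive equilibrium: 223 − 4.1q = 39.2 + 7q → q* = 16.5586, p* = 155.1099.
At the floor p = 192, quantity demanded = (223 − 192)/4.1 = 7.561.
Sellers' marginal cost at q' = 7.561: 39.2 + 7·7.561 = 92.127.
Δq = 16.5586 − 7.561 = 8.9976; wedge = 192 − 92.127 = 99.873.
DWL = ½ × 8.9976 × 99.873 = $449.31 thousand.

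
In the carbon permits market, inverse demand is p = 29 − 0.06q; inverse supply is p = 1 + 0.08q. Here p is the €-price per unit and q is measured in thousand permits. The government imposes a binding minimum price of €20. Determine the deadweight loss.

Competitive equilibrium: 29 − 0.06q = 1 + 0.08q → q* = 200, p* = 17.
At the floor p = 20, quantity demanded = (29 − 20)/0.06 = 150.
Sellers' marginal cost at q' = 150: 1 + 0.08·150 = 13.
Δq = 200 − 150 = 50; wedge = 20 − 13 = 7.
DWL = ½ × 50 × 7 = €175 thousand.

€175 thousand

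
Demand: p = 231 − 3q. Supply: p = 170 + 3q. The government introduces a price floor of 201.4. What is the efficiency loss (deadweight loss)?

Competitive equilibrium: 231 − 3q = 170 + 3q → q* = 10.1667, p* = 200.5.
At the floor p = 201.4, quantity demanded = (231 − 201.4)/3 = 9.8667.
Sellers' marginal cost at q' = 9.8667: 170 + 3·9.8667 = 199.6001.
Δq = 10.1667 − 9.8667 = 0.3; wedge = 201.4 − 199.6001 = 1.7999.
Welfare loss = ½ × 0.3 × 1.7999 = 0.27.

0.27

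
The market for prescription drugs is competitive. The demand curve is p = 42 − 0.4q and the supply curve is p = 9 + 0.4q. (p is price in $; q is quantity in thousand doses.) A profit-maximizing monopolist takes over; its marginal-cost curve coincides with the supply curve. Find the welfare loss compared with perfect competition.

Competitive equilibrium: 42 − 0.4q = 9 + 0.4q → q* = 41.25, p* = 25.5.
Marginal revenue: MR = 42 − 0.8q. Set MR = MC: 42 − 0.8q = 9 + 0.4q → q_m = 27.5.
Price p_m = 42 − 0.4·27.5 = 31; MC(q_m) = 9 + 0.4·27.5 = 20.
Competitive q* = 41.25, so Δq = 13.75; wedge = 31 − 20 = 11.
Deadweight loss = ½ × 13.75 × 11 = $75.625 thousand.

$75.625 thousand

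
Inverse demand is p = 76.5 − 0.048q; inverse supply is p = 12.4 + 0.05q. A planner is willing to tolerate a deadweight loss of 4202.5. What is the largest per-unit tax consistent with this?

Competitive equilibrium: 76.5 − 0.048q = 12.4 + 0.05q → q* = 654.0816, p* = 45.1041.
A tax t gives Δq = t/0.098 and wedge t, so DWL = t²/0.196.
t²/0.196 = 4202.5 → t² = 823.69 → t = 28.7.

28.7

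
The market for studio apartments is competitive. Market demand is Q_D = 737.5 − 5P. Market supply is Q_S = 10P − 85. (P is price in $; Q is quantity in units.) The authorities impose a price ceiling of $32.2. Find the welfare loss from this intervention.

In inverse form: demand P = 147.5 − 0.2Q, supply P = 8.5 + 0.1Q.
Competitive equilibrium: 147.5 − 0.2Q = 8.5 + 0.1Q → Q* = 463.3333, P* = 54.8333.
At the ceiling P = 32.2, quantity supplied = (32.2 − 8.5)/0.1 = 237.
Willingness to pay at Q' = 237: 147.5 − 0.2·237 = 100.1.
ΔQ = 463.3333 − 237 = 226.3333; wedge = 100.1 − 32.2 = 67.9.
Welfare loss = ½ × 226.3333 × 67.9 = $7684.02.

$7684.02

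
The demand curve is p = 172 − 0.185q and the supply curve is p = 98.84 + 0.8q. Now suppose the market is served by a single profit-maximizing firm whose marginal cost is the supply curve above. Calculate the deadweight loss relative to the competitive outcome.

67.93

Competitive equilibrium: 172 − 0.185q = 98.84 + 0.8q → q* = 74.2741, p* = 158.2593.
Marginal revenue: MR = 172 − 0.37q. Set MR = MC: 172 − 0.37q = 98.84 + 0.8q → q_m = 62.5299.
Price p_m = 172 − 0.185·62.5299 = 160.432; MC(q_m) = 98.84 + 0.8·62.5299 = 148.8639.
Competitive q* = 74.2741, so Δq = 11.7442; wedge = 160.432 − 148.8639 = 11.5681.
Welfare loss = ½ × 11.7442 × 11.5681 = 67.93.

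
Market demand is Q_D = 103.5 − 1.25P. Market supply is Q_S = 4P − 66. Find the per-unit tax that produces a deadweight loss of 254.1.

23.1

In inverse form: demand P = 82.8 − 0.8Q, supply P = 16.5 + 0.25Q.
Competitive equilibrium: 82.8 − 0.8Q = 16.5 + 0.25Q → Q* = 63.1429, P* = 32.2857.
A tax t gives ΔQ = t/1.05 and wedge t, so DWL = t²/2.1.
t²/2.1 = 254.1 → t² = 533.61 → t = 23.1.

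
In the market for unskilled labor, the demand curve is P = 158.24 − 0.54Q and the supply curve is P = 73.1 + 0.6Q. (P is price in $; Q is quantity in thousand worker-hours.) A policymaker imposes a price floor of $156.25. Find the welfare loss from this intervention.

$2873.29 thousand

Competitive equilibrium: 158.24 − 0.54Q = 73.1 + 0.6Q → Q* = 74.6842, P* = 117.9105.
At the floor P = 156.25, quantity demanded = (158.24 − 156.25)/0.54 = 3.6852.
Sellers' marginal cost at Q' = 3.6852: 73.1 + 0.6·3.6852 = 75.3111.
ΔQ = 74.6842 − 3.6852 = 70.999; wedge = 156.25 − 75.3111 = 80.9389.
Welfare loss = ½ × 70.999 × 80.9389 = $2873.29 thousand.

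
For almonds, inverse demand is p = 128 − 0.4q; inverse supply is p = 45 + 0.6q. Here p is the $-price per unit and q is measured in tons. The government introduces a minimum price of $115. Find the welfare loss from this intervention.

Competitive equilibrium: 128 − 0.4q = 45 + 0.6q → q* = 83, p* = 94.8.
At the floor p = 115, quantity demanded = (128 − 115)/0.4 = 32.5.
Sellers' marginal cost at q' = 32.5: 45 + 0.6·32.5 = 64.5.
Δq = 83 − 32.5 = 50.5; wedge = 115 − 64.5 = 50.5.
DWL = ½ × 50.5 × 50.5 = $1275.125.

$1275.125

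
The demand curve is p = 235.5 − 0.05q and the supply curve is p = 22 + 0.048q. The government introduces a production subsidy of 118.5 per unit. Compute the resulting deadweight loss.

Competitive equilibrium: 235.5 − 0.05q = 22 + 0.048q → q* = 2178.5714, p* = 126.5714.
The subsidy lowers effective supply by 118.5: p = 0.048q − 96.5.
New quantity: 235.5 − 0.05q = 0.048q − 96.5 → q' = 3387.7551.
Overproduction Δq = 3387.7551 − 2178.5714 = 1209.1837; wedge = subsidy = 118.5.
Welfare loss = ½ × 1209.1837 × 118.5 = 71644.13.

71644.13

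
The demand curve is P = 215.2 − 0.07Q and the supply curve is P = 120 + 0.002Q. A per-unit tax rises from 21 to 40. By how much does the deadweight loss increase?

Competitive equilibrium: 215.2 − 0.07Q = 120 + 0.002Q → Q* = 1322.2222, P* = 122.6444.
For a per-unit tax t: ΔQ = t/0.072, so DWL = ½·t·(t/0.072) = t²/0.144.
At t = 21: DWL = 3062.5. At t = 40: DWL = 11111.111.
Increase = 11111.111 − 3062.5 = 8048.61.

8048.61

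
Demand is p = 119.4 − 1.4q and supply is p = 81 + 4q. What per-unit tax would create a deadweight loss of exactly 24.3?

Competitive equilibrium: 119.4 − 1.4q = 81 + 4q → q* = 7.1111, p* = 109.4444.
A tax t gives Δq = t/5.4 and wedge t, so DWL = t²/10.8.
t²/10.8 = 24.3 → t² = 262.44 → t = 16.2.

16.2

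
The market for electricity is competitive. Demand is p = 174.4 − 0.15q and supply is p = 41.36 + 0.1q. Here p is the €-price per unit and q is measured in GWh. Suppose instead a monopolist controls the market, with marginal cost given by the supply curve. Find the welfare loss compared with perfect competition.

Competitive equilibrium: 174.4 − 0.15q = 41.36 + 0.1q → q* = 532.16, p* = 94.576.
Marginal revenue: MR = 174.4 − 0.3q. Set MR = MC: 174.4 − 0.3q = 41.36 + 0.1q → q_m = 332.6.
Price p_m = 174.4 − 0.15·332.6 = 124.51; MC(q_m) = 41.36 + 0.1·332.6 = 74.62.
Competitive q* = 532.16, so Δq = 199.56; wedge = 124.51 − 74.62 = 49.89.
DWL = ½ × 199.56 × 49.89 = €4978.02.

€4978.02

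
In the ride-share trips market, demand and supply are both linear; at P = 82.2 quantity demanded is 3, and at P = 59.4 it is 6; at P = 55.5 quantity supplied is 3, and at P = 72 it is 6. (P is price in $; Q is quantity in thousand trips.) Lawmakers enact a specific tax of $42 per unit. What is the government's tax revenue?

Demand slope = (59.4 − 82.2)/(6 − 3) = −7.6, so P = 105 − 7.6Q.
Supply slope = (72 − 55.5)/(6 − 3) = 5.5, so P = 39 + 5.5Q.
Competitive equilibrium: 105 − 7.6Q = 39 + 5.5Q → Q* = 5.0382, P* = 66.7099.
With the tax, the buyer price exceeds the seller price by 42: (105 − 7.6Q) − (39 + 5.5Q) = 42 → Q' = 1.8321.
Tax revenue = 42 × 1.8321 = $76.95 thousand.

$76.95 thousand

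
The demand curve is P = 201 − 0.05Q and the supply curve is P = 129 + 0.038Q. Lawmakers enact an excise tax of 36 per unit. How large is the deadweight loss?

Competitive equilibrium: 201 − 0.05Q = 129 + 0.038Q → Q* = 818.1818, P* = 160.0909.
With the tax, the buyer price exceeds the seller price by 36: (201 − 0.05Q) − (129 + 0.038Q) = 36 → Q' = 409.0909.
ΔQ = 818.1818 − 409.0909 = 409.0909; the wedge equals the tax, 36.
Deadweight loss = ½ × 409.0909 × 36 = 7363.64.

7363.64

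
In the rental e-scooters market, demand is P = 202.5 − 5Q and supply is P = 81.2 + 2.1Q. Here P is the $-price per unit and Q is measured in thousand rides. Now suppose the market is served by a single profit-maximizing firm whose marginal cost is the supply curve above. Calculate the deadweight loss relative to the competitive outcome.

Competitive equilibrium: 202.5 − 5Q = 81.2 + 2.1Q → Q* = 17.0845, P* = 117.0775.
Marginal revenue: MR = 202.5 − 10Q. Set MR = MC: 202.5 − 10Q = 81.2 + 2.1Q → Q_m = 10.0248.
Price P_m = 202.5 − 5·10.0248 = 152.376; MC(Q_m) = 81.2 + 2.1·10.0248 = 102.2521.
Competitive Q* = 17.0845, so ΔQ = 7.0597; wedge = 152.376 − 102.2521 = 50.1239.
DWL = ½ × 7.0597 × 50.1239 = $176.93 thousand.

$176.93 thousand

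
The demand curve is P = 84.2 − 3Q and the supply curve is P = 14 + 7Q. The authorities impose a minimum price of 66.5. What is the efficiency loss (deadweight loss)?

Competitive equilibrium: 84.2 − 3Q = 14 + 7Q → Q* = 7.02, P* = 63.14.
At the floor P = 66.5, quantity demanded = (84.2 − 66.5)/3 = 5.9.
Sellers' marginal cost at Q' = 5.9: 14 + 7·5.9 = 55.3.
ΔQ = 7.02 − 5.9 = 1.12; wedge = 66.5 − 55.3 = 11.2.
Welfare loss = ½ × 1.12 × 11.2 = 6.272.

6.272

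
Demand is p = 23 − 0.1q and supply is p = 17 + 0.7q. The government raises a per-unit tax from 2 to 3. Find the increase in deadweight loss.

3.125

Competitive equilibrium: 23 − 0.1q = 17 + 0.7q → q* = 7.5, p* = 22.25.
For a per-unit tax t: Δq = t/0.8, so DWL = ½·t·(t/0.8) = t²/1.6.
At t = 2: DWL = 2.5. At t = 3: DWL = 5.625.
Increase = 5.625 − 2.5 = 3.125.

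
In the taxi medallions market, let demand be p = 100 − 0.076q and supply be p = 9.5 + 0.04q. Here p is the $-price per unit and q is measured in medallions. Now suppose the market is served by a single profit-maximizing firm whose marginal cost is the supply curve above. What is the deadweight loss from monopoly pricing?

Competitive equilibrium: 100 − 0.076q = 9.5 + 0.04q → q* = 780.172414, p* = 40.706897.
Marginal revenue: MR = 100 − 0.152q. Set MR = MC: 100 − 0.152q = 9.5 + 0.04q → q_m = 471.354167.
Price p_m = 100 − 0.076·471.354167 = 64.177083; MC(q_m) = 9.5 + 0.04·471.354167 = 28.354167.
Competitive q* = 780.172414, so Δq = 308.818247; wedge = 64.177083 − 28.354167 = 35.822916.
DWL = ½ × 308.818247 × 35.822916 = $5531.39.

$5531.39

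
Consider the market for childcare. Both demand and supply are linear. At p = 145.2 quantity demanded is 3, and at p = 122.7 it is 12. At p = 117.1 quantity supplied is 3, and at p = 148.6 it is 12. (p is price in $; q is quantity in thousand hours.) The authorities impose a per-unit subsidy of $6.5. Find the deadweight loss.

$3.52 thousand

Demand slope = (122.7 − 145.2)/(12 − 3) = −2.5, so p = 152.7 − 2.5q.
Supply slope = (148.6 − 117.1)/(12 − 3) = 3.5, so p = 106.6 + 3.5q.
Competitive equilibrium: 152.7 − 2.5q = 106.6 + 3.5q → q* = 7.6833, p* = 133.4917.
The subsidy lowers effective supply by 6.5: p = 100.1 + 3.5q.
New quantity: 152.7 − 2.5q = 100.1 + 3.5q → q' = 8.7667.
Overproduction Δq = 8.7667 − 7.6833 = 1.0834; wedge = subsidy = 6.5.
The triangle = ½ × 1.0834 × 6.5 = $3.52 thousand.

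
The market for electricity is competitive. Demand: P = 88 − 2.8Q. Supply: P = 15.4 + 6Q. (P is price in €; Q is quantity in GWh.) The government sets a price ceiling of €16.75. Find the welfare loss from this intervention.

Competitive equilibrium: 88 − 2.8Q = 15.4 + 6Q → Q* = 8.25, P* = 64.9.
At the ceiling P = 16.75, quantity supplied = (16.75 − 15.4)/6 = 0.225.
Willingness to pay at Q' = 0.225: 88 − 2.8·0.225 = 87.37.
ΔQ = 8.25 − 0.225 = 8.025; wedge = 87.37 − 16.75 = 70.62.
The triangle = ½ × 8.025 × 70.62 = €283.36.

€283.36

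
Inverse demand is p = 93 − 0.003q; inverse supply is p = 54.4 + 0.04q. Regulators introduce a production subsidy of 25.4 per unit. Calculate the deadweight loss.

7501.86

Competitive equilibrium: 93 − 0.003q = 54.4 + 0.04q → q* = 897.6744, p* = 90.307.
The subsidy lowers effective supply by 25.4: p = 29 + 0.04q.
New quantity: 93 − 0.003q = 29 + 0.04q → q' = 1488.3721.
Overproduction Δq = 1488.3721 − 897.6744 = 590.6977; wedge = subsidy = 25.4.
Deadweight loss = ½ × 590.6977 × 25.4 = 7501.86.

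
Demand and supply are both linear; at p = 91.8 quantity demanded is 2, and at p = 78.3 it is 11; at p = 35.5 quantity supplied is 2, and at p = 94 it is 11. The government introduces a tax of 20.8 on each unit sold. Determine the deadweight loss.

27.04

Demand slope = (78.3 − 91.8)/(11 − 2) = −1.5, so p = 94.8 − 1.5q.
Supply slope = (94 − 35.5)/(11 − 2) = 6.5, so p = 22.5 + 6.5q.
Competitive equilibrium: 94.8 − 1.5q = 22.5 + 6.5q → q* = 9.0375, p* = 81.2438.
With the tax, the buyer price exceeds the seller price by 20.8: (94.8 − 1.5q) − (22.5 + 6.5q) = 20.8 → q' = 6.4375.
Δq = 9.0375 − 6.4375 = 2.6; the wedge equals the tax, 20.8.
Deadweight loss = ½ × 2.6 × 20.8 = 27.04.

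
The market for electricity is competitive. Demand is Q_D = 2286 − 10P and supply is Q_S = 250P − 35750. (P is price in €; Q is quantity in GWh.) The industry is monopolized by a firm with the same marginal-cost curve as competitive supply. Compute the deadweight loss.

In inverse form: demand P = 228.6 − 0.1Q, supply P = 143 + 0.004Q.
Competitive equilibrium: 228.6 − 0.1Q = 143 + 0.004Q → Q* = 823.0769, P* = 146.2923.
Marginal revenue: MR = 228.6 − 0.2Q. Set MR = MC: 228.6 − 0.2Q = 143 + 0.004Q → Q_m = 419.6078.
Price P_m = 228.6 − 0.1·419.6078 = 186.6392; MC(Q_m) = 143 + 0.004·419.6078 = 144.6784.
Competitive Q* = 823.0769, so ΔQ = 403.4691; wedge = 186.6392 − 144.6784 = 41.9608.
DWL = ½ × 403.4691 × 41.9608 = €8464.94.

€8464.94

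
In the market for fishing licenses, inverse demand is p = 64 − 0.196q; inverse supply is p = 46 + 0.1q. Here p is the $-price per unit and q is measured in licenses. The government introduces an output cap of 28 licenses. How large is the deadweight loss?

Competitive equilibrium: 64 − 0.196q = 46 + 0.1q → q* = 60.8108, p* = 52.0811.
At q = 28: demand price = 64 − 0.196·28 = 58.512; supply price = 46 + 0.1·28 = 48.8.
Δq = 60.8108 − 28 = 32.8108; wedge = 58.512 − 48.8 = 9.712.
Welfare loss = ½ × 32.8108 × 9.712 = $159.33.

$159.33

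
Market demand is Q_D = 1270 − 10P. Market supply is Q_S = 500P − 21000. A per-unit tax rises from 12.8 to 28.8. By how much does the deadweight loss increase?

3262.75

In inverse form: demand P = 127 − 0.1Q, supply P = 42 + 0.002Q.
Competitive equilibrium: 127 − 0.1Q = 42 + 0.002Q → Q* = 833.3333, P* = 43.6667.
For a per-unit tax t: ΔQ = t/0.102, so DWL = ½·t·(t/0.102) = t²/0.204.
At t = 12.8: DWL = 803.137. At t = 28.8: DWL = 4065.882.
Increase = 4065.882 − 803.137 = 3262.75.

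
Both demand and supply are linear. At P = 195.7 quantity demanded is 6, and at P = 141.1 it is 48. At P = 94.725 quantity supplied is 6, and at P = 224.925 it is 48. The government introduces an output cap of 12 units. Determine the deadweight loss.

Demand slope = (141.1 − 195.7)/(48 − 6) = −1.3, so P = 203.5 − 1.3Q.
Supply slope = (224.925 − 94.725)/(48 − 6) = 3.1, so P = 76.125 + 3.1Q.
Competitive equilibrium: 203.5 − 1.3Q = 76.125 + 3.1Q → Q* = 28.9489, P* = 165.8665.
At Q = 12: demand price = 203.5 − 1.3·12 = 187.9; supply price = 76.125 + 3.1·12 = 113.325.
ΔQ = 28.9489 − 12 = 16.9489; wedge = 187.9 − 113.325 = 74.575.
Deadweight loss = ½ × 16.9489 × 74.575 = 631.98.

631.98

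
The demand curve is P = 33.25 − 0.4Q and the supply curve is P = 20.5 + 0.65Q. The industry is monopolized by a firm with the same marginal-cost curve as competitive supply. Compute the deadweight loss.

Competitive equilibrium: 33.25 − 0.4Q = 20.5 + 0.65Q → Q* = 12.1429, P* = 28.3929.
Marginal revenue: MR = 33.25 − 0.8Q. Set MR = MC: 33.25 − 0.8Q = 20.5 + 0.65Q → Q_m = 8.7931.
Price P_m = 33.25 − 0.4·8.7931 = 29.7328; MC(Q_m) = 20.5 + 0.65·8.7931 = 26.2155.
Competitive Q* = 12.1429, so ΔQ = 3.3498; wedge = 29.7328 − 26.2155 = 3.5173.
DWL = ½ × 3.3498 × 3.5173 = 5.89.

5.89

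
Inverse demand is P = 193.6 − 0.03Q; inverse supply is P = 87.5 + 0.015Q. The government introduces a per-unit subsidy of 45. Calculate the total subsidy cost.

151100

Competitive equilibrium: 193.6 − 0.03Q = 87.5 + 0.015Q → Q* = 2357.7778, P* = 122.8667.
The subsidy lowers effective supply by 45: P = 42.5 + 0.015Q.
New quantity: 193.6 − 0.03Q = 42.5 + 0.015Q → Q' = 3357.7778.
Total subsidy cost = 45 × 3357.7778 = 151100.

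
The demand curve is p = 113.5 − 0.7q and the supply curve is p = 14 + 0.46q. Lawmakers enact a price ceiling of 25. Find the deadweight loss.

Competitive equilibrium: 113.5 − 0.7q = 14 + 0.46q → q* = 85.77586, p* = 53.4569.
At the ceiling p = 25, quantity supplied = (25 − 14)/0.46 = 23.91304.
Willingness to pay at q' = 23.91304: 113.5 − 0.7·23.91304 = 96.76087.
Δq = 85.77586 − 23.91304 = 61.86282; wedge = 96.76087 − 25 = 71.76087.
The triangle = ½ × 61.86282 × 71.76087 = 2219.66.

2219.66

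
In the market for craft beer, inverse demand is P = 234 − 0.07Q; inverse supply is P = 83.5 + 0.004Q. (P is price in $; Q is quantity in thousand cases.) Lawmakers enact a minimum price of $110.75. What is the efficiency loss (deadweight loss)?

Competitive equilibrium: 234 − 0.07Q = 83.5 + 0.004Q → Q* = 2033.78378, P* = 91.63514.
At the floor P = 110.75, quantity demanded = (234 − 110.75)/0.07 = 1760.71429.
Sellers' marginal cost at Q' = 1760.71429: 83.5 + 0.004·1760.71429 = 90.54286.
ΔQ = 2033.78378 − 1760.71429 = 273.06949; wedge = 110.75 − 90.54286 = 20.20714.
Deadweight loss = ½ × 273.06949 × 20.20714 = $2758.98 thousand.

$2758.98 thousand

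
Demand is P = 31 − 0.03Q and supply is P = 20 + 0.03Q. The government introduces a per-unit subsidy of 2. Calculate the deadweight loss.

Competitive equilibrium: 31 − 0.03Q = 20 + 0.03Q → Q* = 183.3333, P* = 25.5.
The subsidy lowers effective supply by 2: P = 18 + 0.03Q.
New quantity: 31 − 0.03Q = 18 + 0.03Q → Q' = 216.6667.
Overproduction ΔQ = 216.6667 − 183.3333 = 33.3334; wedge = subsidy = 2.
Welfare loss = ½ × 33.3334 × 2 = 33.33.

33.33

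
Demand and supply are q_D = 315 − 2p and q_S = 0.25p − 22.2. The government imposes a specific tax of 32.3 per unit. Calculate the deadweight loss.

115.92

In inverse form: demand p = 157.5 − 0.5q, supply p = 88.8 + 4q.
Competitive equilibrium: 157.5 − 0.5q = 88.8 + 4q → q* = 15.2667, p* = 149.8667.
With the tax, the buyer price exceeds the seller price by 32.3: (157.5 − 0.5q) − (88.8 + 4q) = 32.3 → q' = 8.0889.
Δq = 15.2667 − 8.0889 = 7.1778; the wedge equals the tax, 32.3.
DWL = ½ × 7.1778 × 32.3 = 115.92.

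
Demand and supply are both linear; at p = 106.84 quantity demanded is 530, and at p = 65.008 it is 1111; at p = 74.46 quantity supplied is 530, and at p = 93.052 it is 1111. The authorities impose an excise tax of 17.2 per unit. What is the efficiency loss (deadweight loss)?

Demand slope = (65.008 − 106.84)/(1111 − 530) = −0.072, so p = 145 − 0.072q.
Supply slope = (93.052 − 74.46)/(1111 − 530) = 0.032, so p = 57.5 + 0.032q.
Competitive equilibrium: 145 − 0.072q = 57.5 + 0.032q → q* = 841.3462, p* = 84.4231.
With the tax, the buyer price exceeds the seller price by 17.2: (145 − 0.072q) − (57.5 + 0.032q) = 17.2 → q' = 675.9615.
Δq = 841.3462 − 675.9615 = 165.3847; the wedge equals the tax, 17.2.
The triangle = ½ × 165.3847 × 17.2 = 1422.31.

1422.31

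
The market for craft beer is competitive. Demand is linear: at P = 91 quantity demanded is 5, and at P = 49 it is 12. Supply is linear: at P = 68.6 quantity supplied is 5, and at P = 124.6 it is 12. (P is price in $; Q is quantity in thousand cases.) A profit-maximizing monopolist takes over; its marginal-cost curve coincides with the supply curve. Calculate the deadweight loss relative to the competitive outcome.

$27.44 thousand

Demand slope = (49 − 91)/(12 − 5) = −6, so P = 121 − 6Q.
Supply slope = (124.6 − 68.6)/(12 − 5) = 8, so P = 28.6 + 8Q.
Competitive equilibrium: 121 − 6Q = 28.6 + 8Q → Q* = 6.6, P* = 81.4.
Marginal revenue: MR = 121 − 12Q. Set MR = MC: 121 − 12Q = 28.6 + 8Q → Q_m = 4.62.
Price P_m = 121 − 6·4.62 = 93.28; MC(Q_m) = 28.6 + 8·4.62 = 65.56.
Competitive Q* = 6.6, so ΔQ = 1.98; wedge = 93.28 − 65.56 = 27.72.
Welfare loss = ½ × 1.98 × 27.72 = $27.44 thousand.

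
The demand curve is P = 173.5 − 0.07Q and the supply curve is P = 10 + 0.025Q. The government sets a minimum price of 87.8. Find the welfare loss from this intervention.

Competitive equilibrium: 173.5 − 0.07Q = 10 + 0.025Q → Q* = 1721.05263, P* = 53.02632.
At the floor P = 87.8, quantity demanded = (173.5 − 87.8)/0.07 = 1224.28571.
Sellers' marginal cost at Q' = 1224.28571: 10 + 0.025·1224.28571 = 40.60714.
ΔQ = 1721.05263 − 1224.28571 = 496.76692; wedge = 87.8 − 40.60714 = 47.19286.
The triangle = ½ × 496.76692 × 47.19286 = 11721.93.

11721.93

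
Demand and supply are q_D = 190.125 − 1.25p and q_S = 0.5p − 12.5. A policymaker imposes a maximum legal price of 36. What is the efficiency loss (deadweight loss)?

2228.02

In inverse form: demand p = 152.1 − 0.8q, supply p = 25 + 2q.
Competitive equilibrium: 152.1 − 0.8q = 25 + 2q → q* = 45.3929, p* = 115.7857.
At the ceiling p = 36, quantity supplied = (36 − 25)/2 = 5.5.
Willingness to pay at q' = 5.5: 152.1 − 0.8·5.5 = 147.7.
Δq = 45.3929 − 5.5 = 39.8929; wedge = 147.7 − 36 = 111.7.
The triangle = ½ × 39.8929 × 111.7 = 2228.02.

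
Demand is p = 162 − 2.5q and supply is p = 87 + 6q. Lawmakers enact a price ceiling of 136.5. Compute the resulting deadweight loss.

Competitive equilibrium: 162 − 2.5q = 87 + 6q → q* = 8.8235, p* = 139.9412.
At the ceiling p = 136.5, quantity supplied = (136.5 − 87)/6 = 8.25.
Willingness to pay at q' = 8.25: 162 − 2.5·8.25 = 141.375.
Δq = 8.8235 − 8.25 = 0.5735; wedge = 141.375 − 136.5 = 4.875.
DWL = ½ × 0.5735 × 4.875 = 1.40.

1.40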